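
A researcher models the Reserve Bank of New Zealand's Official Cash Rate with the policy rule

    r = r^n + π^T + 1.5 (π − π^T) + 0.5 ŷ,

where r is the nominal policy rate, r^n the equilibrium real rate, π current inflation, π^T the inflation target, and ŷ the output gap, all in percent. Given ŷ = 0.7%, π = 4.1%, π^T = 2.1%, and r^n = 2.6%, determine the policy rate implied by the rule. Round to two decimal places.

8.05%

r = 2.6 + 2.1 + 1.5 × (4.1 − 2.1) + 0.5 × 0.7
   = 2.6 + 2.1 + 3 + 0.35 = 8.05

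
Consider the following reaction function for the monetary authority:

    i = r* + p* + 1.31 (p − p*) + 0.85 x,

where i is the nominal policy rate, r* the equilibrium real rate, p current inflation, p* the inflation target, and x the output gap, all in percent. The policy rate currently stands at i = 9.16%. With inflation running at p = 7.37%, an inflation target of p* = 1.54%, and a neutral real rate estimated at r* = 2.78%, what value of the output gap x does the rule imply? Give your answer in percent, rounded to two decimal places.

-3.29%

0.85 x = 9.16 − 2.78 − 1.54 − 1.31 × (7.37 − 1.54) = -2.7973
x = -2.7973 / 0.85 = -3.29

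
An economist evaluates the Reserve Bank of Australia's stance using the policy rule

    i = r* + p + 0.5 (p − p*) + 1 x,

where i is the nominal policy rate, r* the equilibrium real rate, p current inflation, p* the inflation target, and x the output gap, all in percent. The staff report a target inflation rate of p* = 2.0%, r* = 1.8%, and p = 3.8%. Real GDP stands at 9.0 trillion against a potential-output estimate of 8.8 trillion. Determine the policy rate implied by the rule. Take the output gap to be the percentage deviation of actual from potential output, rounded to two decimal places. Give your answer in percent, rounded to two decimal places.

8.77%

Output gap = 100 × (9.0 − 8.8) / 8.8 = 2.27%.
i = 1.80 + 3.80 + 0.5 × (3.80 − 2.00) + 1 × 2.27
   = 1.80 + 3.8 + 0.9 + 2.27 = 8.77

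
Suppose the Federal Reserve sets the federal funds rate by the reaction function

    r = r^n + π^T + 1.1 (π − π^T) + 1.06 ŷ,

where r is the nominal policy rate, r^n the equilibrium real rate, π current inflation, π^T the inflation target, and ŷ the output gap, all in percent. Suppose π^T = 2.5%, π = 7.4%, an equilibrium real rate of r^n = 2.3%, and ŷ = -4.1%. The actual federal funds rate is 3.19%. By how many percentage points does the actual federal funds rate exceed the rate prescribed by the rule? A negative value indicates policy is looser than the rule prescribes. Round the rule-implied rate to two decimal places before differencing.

r = 2.3 + 2.5 + 1.1 × (7.4 − 2.5) + 1.06 × (-4.1)
   = 2.3 + 2.5 + 5.39 − 4.346 = 5.84
Deviation = 3.19 − 5.84 = -2.65 pp.

-2.65 pp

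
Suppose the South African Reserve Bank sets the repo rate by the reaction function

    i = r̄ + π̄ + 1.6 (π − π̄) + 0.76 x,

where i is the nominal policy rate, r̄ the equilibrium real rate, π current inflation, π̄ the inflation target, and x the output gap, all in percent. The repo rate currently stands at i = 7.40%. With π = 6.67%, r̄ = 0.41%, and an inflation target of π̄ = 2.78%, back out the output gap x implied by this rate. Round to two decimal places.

0.76 x = 7.40 − 0.41 − 2.78 − 1.6 × (6.67 − 2.78) = -2.014
x = -2.014 / 0.76 = -2.65

-2.65%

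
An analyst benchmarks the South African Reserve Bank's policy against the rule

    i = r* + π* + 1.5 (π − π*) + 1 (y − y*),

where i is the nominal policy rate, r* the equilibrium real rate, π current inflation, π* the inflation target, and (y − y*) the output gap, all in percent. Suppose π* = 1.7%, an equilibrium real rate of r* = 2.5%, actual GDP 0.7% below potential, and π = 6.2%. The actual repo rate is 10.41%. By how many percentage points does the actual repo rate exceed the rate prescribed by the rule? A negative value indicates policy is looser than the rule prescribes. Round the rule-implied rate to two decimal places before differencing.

0.16 pp

Output 0.7% below potential → (y − y*) = -0.7.
i = 2.5 + 1.7 + 1.5 × (6.2 − 1.7) + 1 × (-0.7)
   = 2.5 + 1.7 + 6.75 − 0.7 = 10.25
Deviation = 10.41 − 10.25 = 0.16 pp.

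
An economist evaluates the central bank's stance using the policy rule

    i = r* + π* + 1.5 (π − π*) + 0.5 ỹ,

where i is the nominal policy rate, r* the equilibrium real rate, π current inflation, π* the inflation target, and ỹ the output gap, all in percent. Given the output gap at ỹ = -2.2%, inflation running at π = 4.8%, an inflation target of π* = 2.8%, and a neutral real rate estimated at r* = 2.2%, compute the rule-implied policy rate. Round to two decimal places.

i = 2.2 + 2.8 + 1.5 × (4.8 − 2.8) + 0.5 × (-2.2)
   = 2.2 + 2.8 + 3 − 1.1 = 6.90

6.90%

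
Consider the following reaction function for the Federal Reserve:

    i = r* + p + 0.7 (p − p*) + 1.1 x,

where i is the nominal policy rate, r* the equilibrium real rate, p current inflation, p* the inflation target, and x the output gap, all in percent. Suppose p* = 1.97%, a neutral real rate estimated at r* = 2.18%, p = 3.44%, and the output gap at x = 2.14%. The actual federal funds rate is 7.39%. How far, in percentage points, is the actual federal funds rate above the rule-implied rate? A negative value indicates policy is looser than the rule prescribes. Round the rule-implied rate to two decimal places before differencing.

i = 2.18 + 3.44 + 0.7 × (3.44 − 1.97) + 1.1 × 2.14
   = 2.18 + 3.44 + 1.029 + 2.354 = 9.00
Deviation = 7.39 − 9.00 = -1.61 pp.

-1.61 pp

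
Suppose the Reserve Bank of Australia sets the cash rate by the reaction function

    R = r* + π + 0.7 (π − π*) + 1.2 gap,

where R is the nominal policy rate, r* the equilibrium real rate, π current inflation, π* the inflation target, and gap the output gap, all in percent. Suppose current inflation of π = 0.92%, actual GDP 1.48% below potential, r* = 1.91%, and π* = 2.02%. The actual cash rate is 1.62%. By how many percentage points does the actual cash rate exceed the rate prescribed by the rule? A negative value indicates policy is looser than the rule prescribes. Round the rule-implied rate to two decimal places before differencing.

Output 1.48% below potential → gap = -1.48.
R = 1.91 + 0.92 + 0.7 × (0.92 − 2.02) + 1.2 × (-1.48)
   = 1.91 + 0.92 − 0.77 − 1.776 = 0.28
Deviation = 1.62 − 0.28 = 1.34 pp.

1.34 pp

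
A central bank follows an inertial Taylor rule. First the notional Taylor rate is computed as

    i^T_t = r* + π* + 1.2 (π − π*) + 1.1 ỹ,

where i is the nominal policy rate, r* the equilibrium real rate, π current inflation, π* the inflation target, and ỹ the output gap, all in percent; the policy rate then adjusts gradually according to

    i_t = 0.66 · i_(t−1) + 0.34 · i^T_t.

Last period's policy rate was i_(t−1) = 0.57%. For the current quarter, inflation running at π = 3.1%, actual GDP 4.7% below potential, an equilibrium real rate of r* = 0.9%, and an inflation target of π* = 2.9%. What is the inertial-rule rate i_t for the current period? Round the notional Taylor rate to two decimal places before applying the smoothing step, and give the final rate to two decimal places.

-0.01%

Output 4.7% below potential → ỹ = -4.7.
i^T_t = 0.9 + 2.9 + 1.2 × (3.1 − 2.9) + 1.1 × (-4.7)
   = 0.9 + 2.9 + 0.24 − 5.17 = -1.13
i_t = 0.66 × 0.57 + 0.34 × (-1.13) = 0.3762 − 0.3842 = -0.01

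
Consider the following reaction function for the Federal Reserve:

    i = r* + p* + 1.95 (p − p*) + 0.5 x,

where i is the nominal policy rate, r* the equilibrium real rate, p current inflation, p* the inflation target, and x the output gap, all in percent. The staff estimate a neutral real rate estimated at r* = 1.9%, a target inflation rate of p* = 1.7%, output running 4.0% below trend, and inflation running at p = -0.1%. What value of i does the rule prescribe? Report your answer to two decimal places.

Output 4.0% below potential → x = -4.0.
i = 1.9 + 1.7 + 1.95 × (-0.1 − 1.7) + 0.5 × (-4.0)
   = 1.9 + 1.7 − 3.51 − 2 = -1.91

-1.91%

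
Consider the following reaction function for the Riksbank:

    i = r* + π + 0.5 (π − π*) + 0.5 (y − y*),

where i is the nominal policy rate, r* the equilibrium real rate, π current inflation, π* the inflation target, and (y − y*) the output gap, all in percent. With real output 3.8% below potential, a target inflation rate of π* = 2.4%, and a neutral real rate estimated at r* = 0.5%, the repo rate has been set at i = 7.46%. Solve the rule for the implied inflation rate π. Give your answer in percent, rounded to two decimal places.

Output 3.8% below potential → (y − y*) = -3.8.
Collecting π: i = r* + (1 + 0.5) π − 0.5 π* + 0.5 (y − y*)
1.5 π = 7.46 − 0.5 + 0.5 × 2.4 − 0.5 × (-3.8) = 10.06
π = 10.06 / 1.5 = 6.71

6.71%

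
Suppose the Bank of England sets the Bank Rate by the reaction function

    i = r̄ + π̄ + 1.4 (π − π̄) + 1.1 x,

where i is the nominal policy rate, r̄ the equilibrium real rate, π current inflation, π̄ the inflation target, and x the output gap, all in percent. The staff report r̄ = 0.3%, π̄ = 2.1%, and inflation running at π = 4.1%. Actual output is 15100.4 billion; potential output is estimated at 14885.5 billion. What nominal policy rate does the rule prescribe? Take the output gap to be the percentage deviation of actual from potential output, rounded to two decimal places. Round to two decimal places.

Output gap = 100 × (15100.4 − 14885.5) / 14885.5 = 1.44%.
i = 0.30 + 2.10 + 1.4 × (4.10 − 2.10) + 1.1 × 1.44
   = 0.30 + 2.1 + 2.8 + 1.584 = 6.78

6.78%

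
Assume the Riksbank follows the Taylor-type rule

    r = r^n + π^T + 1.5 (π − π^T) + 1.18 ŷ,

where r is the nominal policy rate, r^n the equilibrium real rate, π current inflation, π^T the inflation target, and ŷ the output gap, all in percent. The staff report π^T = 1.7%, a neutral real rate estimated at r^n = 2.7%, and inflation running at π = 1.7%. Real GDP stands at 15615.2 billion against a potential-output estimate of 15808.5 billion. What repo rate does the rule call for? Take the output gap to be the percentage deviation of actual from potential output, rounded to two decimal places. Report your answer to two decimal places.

2.96%

Output gap = 100 × (15615.2 − 15808.5) / 15808.5 = -1.22%.
r = 2.70 + 1.70 + 1.5 × (1.70 − 1.70) + 1.18 × (-1.22)
   = 2.70 + 1.7 + 0 − 1.4396 = 2.96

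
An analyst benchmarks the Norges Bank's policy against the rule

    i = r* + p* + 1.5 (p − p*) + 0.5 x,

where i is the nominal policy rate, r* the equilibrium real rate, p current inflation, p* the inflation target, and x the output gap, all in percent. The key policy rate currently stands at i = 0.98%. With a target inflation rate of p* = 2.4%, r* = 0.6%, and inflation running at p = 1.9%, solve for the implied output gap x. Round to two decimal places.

-2.54%

0.5 x = 0.98 − 0.6 − 2.4 − 1.5 × (1.9 − 2.4) = -1.27
x = -1.27 / 0.5 = -2.54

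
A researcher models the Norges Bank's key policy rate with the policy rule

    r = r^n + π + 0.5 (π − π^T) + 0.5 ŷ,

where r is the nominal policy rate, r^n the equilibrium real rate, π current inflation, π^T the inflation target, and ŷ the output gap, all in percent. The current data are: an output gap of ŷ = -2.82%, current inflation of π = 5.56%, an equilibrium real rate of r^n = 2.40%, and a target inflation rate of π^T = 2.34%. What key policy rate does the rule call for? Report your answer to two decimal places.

r = 2.40 + 5.56 + 0.5 × (5.56 − 2.34) + 0.5 × (-2.82)
   = 2.40 + 5.56 + 1.61 − 1.41 = 8.16

8.16%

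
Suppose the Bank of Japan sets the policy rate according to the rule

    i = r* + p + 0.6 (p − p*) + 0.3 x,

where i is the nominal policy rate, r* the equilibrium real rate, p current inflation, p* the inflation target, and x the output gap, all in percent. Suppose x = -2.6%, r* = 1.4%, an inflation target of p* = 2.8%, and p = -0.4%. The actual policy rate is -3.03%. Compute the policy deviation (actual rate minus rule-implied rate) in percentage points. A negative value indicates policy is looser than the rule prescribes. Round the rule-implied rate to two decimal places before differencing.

-1.33 pp

i = 1.4 + (-0.4) + 0.6 × (-0.4 − 2.8) + 0.3 × (-2.6)
   = 1.4 − 0.4 − 1.92 − 0.78 = -1.70
Deviation = -3.03 − (-1.70) = -1.33 pp.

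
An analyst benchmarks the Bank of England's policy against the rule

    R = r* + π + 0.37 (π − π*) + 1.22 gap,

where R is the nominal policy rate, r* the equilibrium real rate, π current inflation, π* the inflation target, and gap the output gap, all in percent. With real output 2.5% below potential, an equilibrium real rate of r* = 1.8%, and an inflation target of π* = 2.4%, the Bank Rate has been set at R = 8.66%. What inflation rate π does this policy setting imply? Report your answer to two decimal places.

Output 2.5% below potential → gap = -2.5.
Collecting π: R = r* + (1 + 0.37) π − 0.37 π* + 1.22 gap
1.37 π = 8.66 − 1.8 + 0.37 × 2.4 − 1.22 × (-2.5) = 10.798
π = 10.798 / 1.37 = 7.88

7.88%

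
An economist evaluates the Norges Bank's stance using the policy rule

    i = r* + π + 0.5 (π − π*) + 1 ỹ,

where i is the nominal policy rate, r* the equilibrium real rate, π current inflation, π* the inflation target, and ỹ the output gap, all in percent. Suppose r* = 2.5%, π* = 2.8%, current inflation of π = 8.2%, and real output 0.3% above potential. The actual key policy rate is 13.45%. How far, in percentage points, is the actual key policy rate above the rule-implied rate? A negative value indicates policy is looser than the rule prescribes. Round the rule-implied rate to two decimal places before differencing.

-0.25 pp

Output 0.3% above potential → ỹ = 0.3.
i = 2.5 + 8.2 + 0.5 × (8.2 − 2.8) + 1 × 0.3
   = 2.5 + 8.2 + 2.7 + 0.3 = 13.70
Deviation = 13.45 − 13.70 = -0.25 pp.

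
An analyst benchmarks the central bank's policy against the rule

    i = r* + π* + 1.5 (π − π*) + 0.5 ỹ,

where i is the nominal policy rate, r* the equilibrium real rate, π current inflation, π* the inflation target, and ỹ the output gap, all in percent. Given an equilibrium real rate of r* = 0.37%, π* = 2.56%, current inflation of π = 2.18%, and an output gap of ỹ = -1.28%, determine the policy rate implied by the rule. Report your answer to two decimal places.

1.72%

i = 0.37 + 2.56 + 1.5 × (2.18 − 2.56) + 0.5 × (-1.28)
   = 0.37 + 2.56 − 0.57 − 0.64 = 1.72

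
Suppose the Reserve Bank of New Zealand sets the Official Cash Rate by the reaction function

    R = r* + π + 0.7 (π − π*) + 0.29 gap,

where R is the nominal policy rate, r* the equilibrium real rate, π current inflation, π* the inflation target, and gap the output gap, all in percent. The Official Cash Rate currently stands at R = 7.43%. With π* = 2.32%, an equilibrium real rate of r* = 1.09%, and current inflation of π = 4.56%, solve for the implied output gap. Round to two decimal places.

0.29 gap = 7.43 − 1.09 − 4.56 − 0.7 × (4.56 − 2.32) = 0.212
gap = 0.212 / 0.29 = 0.73

0.73%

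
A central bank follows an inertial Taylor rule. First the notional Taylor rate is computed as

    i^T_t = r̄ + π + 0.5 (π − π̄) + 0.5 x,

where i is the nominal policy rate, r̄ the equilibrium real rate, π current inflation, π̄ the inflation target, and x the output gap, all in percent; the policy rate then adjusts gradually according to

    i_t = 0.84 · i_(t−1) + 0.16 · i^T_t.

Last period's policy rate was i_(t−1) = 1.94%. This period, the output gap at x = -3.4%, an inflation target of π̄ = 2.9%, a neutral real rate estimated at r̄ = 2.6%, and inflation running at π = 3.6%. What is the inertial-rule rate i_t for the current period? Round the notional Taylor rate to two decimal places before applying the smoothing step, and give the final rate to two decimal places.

2.41%

i^T_t = 2.6 + 3.6 + 0.5 × (3.6 − 2.9) + 0.5 × (-3.4)
   = 2.6 + 3.6 + 0.35 − 1.7 = 4.85
i_t = 0.84 × 1.94 + 0.16 × 4.85 = 1.6296 + 0.776 = 2.41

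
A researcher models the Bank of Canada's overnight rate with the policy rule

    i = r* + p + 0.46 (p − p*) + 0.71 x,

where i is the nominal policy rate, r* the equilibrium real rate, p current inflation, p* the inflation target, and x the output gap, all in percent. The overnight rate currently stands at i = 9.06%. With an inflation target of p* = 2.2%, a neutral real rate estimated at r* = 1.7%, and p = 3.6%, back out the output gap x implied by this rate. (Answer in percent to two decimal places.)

0.71 x = 9.06 − 1.7 − 3.6 − 0.46 × (3.6 − 2.2) = 3.116
x = 3.116 / 0.71 = 4.39

4.39%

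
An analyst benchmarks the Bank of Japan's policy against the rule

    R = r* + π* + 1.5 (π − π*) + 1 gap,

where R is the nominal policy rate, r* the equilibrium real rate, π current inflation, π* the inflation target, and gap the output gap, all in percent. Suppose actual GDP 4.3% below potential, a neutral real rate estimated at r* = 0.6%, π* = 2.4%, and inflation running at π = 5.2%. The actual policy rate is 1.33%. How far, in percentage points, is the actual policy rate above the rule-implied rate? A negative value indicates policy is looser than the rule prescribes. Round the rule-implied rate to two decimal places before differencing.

-1.57 pp

Output 4.3% below potential → gap = -4.3.
R = 0.6 + 2.4 + 1.5 × (5.2 − 2.4) + 1 × (-4.3)
   = 0.6 + 2.4 + 4.2 − 4.3 = 2.90
Deviation = 1.33 − 2.90 = -1.57 pp.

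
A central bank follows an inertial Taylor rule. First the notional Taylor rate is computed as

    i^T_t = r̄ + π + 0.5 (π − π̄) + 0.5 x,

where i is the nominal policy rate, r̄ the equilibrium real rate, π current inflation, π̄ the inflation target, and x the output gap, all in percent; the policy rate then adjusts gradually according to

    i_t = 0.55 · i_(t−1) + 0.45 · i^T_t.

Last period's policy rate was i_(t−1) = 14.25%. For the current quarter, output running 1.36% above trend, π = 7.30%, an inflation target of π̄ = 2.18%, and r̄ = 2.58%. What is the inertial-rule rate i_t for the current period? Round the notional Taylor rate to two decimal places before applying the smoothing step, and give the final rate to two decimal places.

13.74%

Output 1.36% above potential → x = 1.36.
i^T_t = 2.58 + 7.30 + 0.5 × (7.30 − 2.18) + 0.5 × 1.36
   = 2.58 + 7.3 + 2.56 + 0.68 = 13.12
i_t = 0.55 × 14.25 + 0.45 × 13.12 = 7.8375 + 5.904 = 13.74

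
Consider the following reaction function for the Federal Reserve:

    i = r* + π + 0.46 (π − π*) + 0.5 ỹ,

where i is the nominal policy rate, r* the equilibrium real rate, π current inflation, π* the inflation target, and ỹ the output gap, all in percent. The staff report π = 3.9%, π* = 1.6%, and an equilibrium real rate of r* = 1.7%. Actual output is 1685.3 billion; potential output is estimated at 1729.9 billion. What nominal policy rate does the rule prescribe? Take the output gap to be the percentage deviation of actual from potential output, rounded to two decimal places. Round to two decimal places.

5.37%

Output gap = 100 × (1685.3 − 1729.9) / 1729.9 = -2.58%.
i = 1.70 + 3.90 + 0.46 × (3.90 − 1.60) + 0.5 × (-2.58)
   = 1.70 + 3.9 + 1.058 − 1.29 = 5.37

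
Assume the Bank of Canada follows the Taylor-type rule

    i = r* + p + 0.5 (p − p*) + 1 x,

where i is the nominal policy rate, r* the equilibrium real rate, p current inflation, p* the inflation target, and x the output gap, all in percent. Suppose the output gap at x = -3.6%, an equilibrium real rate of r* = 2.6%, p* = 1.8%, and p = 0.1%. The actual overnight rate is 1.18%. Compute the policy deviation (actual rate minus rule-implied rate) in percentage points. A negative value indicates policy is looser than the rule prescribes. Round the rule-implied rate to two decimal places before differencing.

2.93 pp

i = 2.6 + 0.1 + 0.5 × (0.1 − 1.8) + 1 × (-3.6)
   = 2.6 + 0.1 − 0.85 − 3.6 = -1.75
Deviation = 1.18 − (-1.75) = 2.93 pp.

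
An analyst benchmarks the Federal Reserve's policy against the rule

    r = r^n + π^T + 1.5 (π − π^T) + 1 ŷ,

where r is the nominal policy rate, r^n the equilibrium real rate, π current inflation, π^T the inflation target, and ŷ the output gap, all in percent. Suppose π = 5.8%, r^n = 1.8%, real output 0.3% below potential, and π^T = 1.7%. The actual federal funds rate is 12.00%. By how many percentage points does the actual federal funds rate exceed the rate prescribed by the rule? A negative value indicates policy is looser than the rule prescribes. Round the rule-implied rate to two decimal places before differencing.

Output 0.3% below potential → ŷ = -0.3.
r = 1.8 + 1.7 + 1.5 × (5.8 − 1.7) + 1 × (-0.3)
   = 1.8 + 1.7 + 6.15 − 0.3 = 9.35
Deviation = 12.00 − 9.35 = 2.65 pp.

2.65 pp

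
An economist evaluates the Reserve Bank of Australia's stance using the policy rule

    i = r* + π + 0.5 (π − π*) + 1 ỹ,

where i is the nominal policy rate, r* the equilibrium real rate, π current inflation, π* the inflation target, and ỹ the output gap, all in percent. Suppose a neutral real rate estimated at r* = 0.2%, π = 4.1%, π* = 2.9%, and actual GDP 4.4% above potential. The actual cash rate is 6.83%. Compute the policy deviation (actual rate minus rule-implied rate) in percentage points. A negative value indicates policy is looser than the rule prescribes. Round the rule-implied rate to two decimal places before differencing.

-2.47 pp

Output 4.4% above potential → ỹ = 4.4.
i = 0.2 + 4.1 + 0.5 × (4.1 − 2.9) + 1 × 4.4
   = 0.2 + 4.1 + 0.6 + 4.4 = 9.30
Deviation = 6.83 − 9.30 = -2.47 pp.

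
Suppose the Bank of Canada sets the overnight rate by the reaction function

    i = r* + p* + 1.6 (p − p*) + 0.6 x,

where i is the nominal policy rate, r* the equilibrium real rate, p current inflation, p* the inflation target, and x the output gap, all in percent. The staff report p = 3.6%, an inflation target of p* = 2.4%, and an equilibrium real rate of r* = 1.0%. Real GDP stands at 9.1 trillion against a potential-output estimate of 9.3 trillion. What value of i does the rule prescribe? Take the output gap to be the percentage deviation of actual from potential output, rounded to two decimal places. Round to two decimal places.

Output gap = 100 × (9.1 − 9.3) / 9.3 = -2.15%.
i = 1.00 + 2.40 + 1.6 × (3.60 − 2.40) + 0.6 × (-2.15)
   = 1.00 + 2.4 + 1.92 − 1.29 = 4.03

4.03%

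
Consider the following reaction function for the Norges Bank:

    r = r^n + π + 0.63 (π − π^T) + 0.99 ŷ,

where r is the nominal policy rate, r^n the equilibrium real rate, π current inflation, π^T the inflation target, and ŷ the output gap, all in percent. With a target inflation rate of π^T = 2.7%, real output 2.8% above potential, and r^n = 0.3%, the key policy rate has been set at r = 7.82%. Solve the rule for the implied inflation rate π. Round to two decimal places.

Output 2.8% above potential → ŷ = 2.8.
Collecting π: r = r^n + (1 + 0.63) π − 0.63 π^T + 0.99 ŷ
1.63 π = 7.82 − 0.3 + 0.63 × 2.7 − 0.99 × 2.8 = 6.449
π = 6.449 / 1.63 = 3.96

3.96%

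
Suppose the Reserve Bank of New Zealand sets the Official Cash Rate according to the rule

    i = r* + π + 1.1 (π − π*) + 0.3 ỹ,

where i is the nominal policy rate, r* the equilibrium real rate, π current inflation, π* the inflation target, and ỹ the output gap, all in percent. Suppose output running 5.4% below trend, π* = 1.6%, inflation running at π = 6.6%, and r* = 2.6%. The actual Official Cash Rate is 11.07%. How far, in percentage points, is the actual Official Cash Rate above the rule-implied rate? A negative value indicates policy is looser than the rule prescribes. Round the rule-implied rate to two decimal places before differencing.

-2.01 pp

Output 5.4% below potential → ỹ = -5.4.
i = 2.6 + 6.6 + 1.1 × (6.6 − 1.6) + 0.3 × (-5.4)
   = 2.6 + 6.6 + 5.5 − 1.62 = 13.08
Deviation = 11.07 − 13.08 = -2.01 pp.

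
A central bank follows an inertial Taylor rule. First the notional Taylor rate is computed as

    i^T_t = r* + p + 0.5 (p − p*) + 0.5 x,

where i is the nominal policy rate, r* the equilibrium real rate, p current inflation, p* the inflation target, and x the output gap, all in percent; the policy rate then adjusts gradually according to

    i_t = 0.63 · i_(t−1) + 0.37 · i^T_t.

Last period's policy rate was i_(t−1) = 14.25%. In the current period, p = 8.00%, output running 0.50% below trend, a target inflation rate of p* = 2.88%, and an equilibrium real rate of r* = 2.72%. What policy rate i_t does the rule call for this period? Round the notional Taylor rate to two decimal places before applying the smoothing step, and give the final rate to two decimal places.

Output 0.50% below potential → x = -0.50.
i^T_t = 2.72 + 8.00 + 0.5 × (8.00 − 2.88) + 0.5 × (-0.50)
   = 2.72 + 8 + 2.56 − 0.25 = 13.03
i_t = 0.63 × 14.25 + 0.37 × 13.03 = 8.9775 + 4.8211 = 13.80

13.80%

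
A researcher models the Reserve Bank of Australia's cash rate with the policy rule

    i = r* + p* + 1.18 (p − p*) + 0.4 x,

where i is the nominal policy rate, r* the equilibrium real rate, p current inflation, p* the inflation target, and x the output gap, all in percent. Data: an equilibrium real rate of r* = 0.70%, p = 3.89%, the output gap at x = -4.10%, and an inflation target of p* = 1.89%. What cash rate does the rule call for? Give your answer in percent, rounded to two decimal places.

i = 0.70 + 1.89 + 1.18 × (3.89 − 1.89) + 0.4 × (-4.10)
   = 0.70 + 1.89 + 2.36 − 1.64 = 3.31

3.31%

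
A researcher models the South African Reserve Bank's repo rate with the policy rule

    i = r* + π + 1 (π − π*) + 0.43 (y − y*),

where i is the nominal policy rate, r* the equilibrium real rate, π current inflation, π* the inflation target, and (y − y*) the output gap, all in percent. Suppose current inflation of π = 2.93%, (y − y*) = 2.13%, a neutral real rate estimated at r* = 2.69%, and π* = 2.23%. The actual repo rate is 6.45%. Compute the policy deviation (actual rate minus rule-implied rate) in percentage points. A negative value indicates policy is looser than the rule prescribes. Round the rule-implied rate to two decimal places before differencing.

-0.79 pp

i = 2.69 + 2.93 + 1 × (2.93 − 2.23) + 0.43 × 2.13
   = 2.69 + 2.93 + 0.7 + 0.9159 = 7.24
Deviation = 6.45 − 7.24 = -0.79 pp.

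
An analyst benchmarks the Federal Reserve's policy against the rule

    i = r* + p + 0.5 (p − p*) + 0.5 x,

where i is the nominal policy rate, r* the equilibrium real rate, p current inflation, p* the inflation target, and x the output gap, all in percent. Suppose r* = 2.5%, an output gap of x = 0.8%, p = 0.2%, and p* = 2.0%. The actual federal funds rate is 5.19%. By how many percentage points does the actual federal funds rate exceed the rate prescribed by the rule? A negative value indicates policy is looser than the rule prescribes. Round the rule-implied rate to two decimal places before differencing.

i = 2.5 + 0.2 + 0.5 × (0.2 − 2.0) + 0.5 × 0.8
   = 2.5 + 0.2 − 0.9 + 0.4 = 2.20
Deviation = 5.19 − 2.20 = 2.99 pp.

2.99 pp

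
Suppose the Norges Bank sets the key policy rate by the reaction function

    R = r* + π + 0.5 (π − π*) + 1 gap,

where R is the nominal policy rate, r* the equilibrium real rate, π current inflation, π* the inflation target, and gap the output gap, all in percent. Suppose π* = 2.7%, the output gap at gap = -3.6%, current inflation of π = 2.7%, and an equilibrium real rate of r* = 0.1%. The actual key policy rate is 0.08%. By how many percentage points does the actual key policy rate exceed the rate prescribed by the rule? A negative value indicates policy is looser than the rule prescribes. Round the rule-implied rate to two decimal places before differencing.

0.88 pp

R = 0.1 + 2.7 + 0.5 × (2.7 − 2.7) + 1 × (-3.6)
   = 0.1 + 2.7 + 0 − 3.6 = -0.80
Deviation = 0.08 − (-0.80) = 0.88 pp.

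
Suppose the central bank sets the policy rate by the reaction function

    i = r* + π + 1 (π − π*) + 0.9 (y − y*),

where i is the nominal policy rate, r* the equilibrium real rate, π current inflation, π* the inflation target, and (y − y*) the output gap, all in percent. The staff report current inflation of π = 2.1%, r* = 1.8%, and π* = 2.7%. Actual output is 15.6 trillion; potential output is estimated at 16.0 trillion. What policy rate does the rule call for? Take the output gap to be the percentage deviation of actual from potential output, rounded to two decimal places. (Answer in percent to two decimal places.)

Output gap = 100 × (15.6 − 16.0) / 16.0 = -2.50%.
i = 1.80 + 2.10 + 1 × (2.10 − 2.70) + 0.9 × (-2.50)
   = 1.80 + 2.1 − 0.6 − 2.25 = 1.05

1.05%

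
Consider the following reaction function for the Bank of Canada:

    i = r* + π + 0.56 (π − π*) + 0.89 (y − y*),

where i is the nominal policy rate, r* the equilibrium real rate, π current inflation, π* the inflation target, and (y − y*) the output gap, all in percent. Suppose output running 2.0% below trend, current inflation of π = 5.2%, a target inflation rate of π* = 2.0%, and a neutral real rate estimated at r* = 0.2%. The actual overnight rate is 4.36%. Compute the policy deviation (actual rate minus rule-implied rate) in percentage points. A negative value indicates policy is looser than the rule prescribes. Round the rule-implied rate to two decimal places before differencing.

Output 2.0% below potential → (y − y*) = -2.0.
i = 0.2 + 5.2 + 0.56 × (5.2 − 2.0) + 0.89 × (-2.0)
   = 0.2 + 5.2 + 1.792 − 1.78 = 5.41
Deviation = 4.36 − 5.41 = -1.05 pp.

-1.05 pp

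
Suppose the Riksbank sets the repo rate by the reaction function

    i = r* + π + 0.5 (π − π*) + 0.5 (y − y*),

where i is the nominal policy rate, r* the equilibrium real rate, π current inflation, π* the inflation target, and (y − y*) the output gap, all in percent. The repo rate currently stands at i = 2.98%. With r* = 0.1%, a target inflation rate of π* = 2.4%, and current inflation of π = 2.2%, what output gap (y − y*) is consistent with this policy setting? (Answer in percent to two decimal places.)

0.5 (y − y*) = 2.98 − 0.1 − 2.2 − 0.5 × (2.2 − 2.4) = 0.78
(y − y*) = 0.78 / 0.5 = 1.56

1.56%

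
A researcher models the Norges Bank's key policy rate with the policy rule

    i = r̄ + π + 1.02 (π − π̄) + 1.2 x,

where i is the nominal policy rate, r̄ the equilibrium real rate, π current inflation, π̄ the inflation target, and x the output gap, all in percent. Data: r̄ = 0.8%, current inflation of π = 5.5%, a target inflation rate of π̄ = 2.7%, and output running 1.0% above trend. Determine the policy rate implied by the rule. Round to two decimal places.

Output 1.0% above potential → x = 1.0.
i = 0.8 + 5.5 + 1.02 × (5.5 − 2.7) + 1.2 × 1.0
   = 0.8 + 5.5 + 2.856 + 1.2 = 10.36

10.36%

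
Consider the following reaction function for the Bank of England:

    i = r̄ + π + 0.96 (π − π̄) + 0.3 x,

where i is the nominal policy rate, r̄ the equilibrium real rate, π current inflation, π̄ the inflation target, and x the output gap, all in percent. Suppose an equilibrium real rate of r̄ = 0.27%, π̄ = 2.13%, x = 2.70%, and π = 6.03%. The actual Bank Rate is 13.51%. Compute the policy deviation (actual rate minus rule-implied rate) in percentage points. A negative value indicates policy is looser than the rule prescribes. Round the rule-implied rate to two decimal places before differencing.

i = 0.27 + 6.03 + 0.96 × (6.03 − 2.13) + 0.3 × 2.70
   = 0.27 + 6.03 + 3.744 + 0.81 = 10.85
Deviation = 13.51 − 10.85 = 2.66 pp.

2.66 pp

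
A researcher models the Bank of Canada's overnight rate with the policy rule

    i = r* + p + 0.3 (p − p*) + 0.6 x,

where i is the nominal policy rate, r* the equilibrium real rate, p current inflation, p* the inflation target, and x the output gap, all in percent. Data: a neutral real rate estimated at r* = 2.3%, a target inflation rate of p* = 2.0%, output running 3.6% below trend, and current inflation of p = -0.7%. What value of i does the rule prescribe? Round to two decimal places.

Output 3.6% below potential → x = -3.6.
i = 2.3 + (-0.7) + 0.3 × (-0.7 − 2.0) + 0.6 × (-3.6)
   = 2.3 − 0.7 − 0.81 − 2.16 = -1.37

-1.37%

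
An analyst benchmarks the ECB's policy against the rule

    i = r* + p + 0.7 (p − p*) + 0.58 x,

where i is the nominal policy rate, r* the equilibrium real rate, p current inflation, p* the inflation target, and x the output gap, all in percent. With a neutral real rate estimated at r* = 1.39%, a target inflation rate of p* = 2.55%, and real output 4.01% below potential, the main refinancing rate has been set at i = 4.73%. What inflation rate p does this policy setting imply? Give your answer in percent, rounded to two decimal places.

Output 4.01% below potential → x = -4.01.
Collecting p: i = r* + (1 + 0.7) p − 0.7 p* + 0.58 x
1.7 p = 4.73 − 1.39 + 0.7 × 2.55 − 0.58 × (-4.01) = 7.4508
p = 7.4508 / 1.7 = 4.38

4.38%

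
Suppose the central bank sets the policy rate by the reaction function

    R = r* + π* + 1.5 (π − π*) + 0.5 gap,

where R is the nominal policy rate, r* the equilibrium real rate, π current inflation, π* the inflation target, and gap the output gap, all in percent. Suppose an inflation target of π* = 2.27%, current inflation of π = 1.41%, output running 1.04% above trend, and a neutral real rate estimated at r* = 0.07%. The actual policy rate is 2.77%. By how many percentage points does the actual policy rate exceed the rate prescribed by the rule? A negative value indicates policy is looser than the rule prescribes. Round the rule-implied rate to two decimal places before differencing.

1.20 pp

Output 1.04% above potential → gap = 1.04.
R = 0.07 + 2.27 + 1.5 × (1.41 − 2.27) + 0.5 × 1.04
   = 0.07 + 2.27 − 1.29 + 0.52 = 1.57
Deviation = 2.77 − 1.57 = 1.20 pp.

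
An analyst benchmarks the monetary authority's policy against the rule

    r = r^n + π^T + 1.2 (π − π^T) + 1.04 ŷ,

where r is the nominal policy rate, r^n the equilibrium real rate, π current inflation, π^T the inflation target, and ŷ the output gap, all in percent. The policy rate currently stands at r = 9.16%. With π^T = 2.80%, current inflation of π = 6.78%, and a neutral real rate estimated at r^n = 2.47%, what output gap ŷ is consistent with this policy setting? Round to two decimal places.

-0.85%

1.04 ŷ = 9.16 − 2.47 − 2.80 − 1.2 × (6.78 − 2.80) = -0.886
ŷ = -0.886 / 1.04 = -0.85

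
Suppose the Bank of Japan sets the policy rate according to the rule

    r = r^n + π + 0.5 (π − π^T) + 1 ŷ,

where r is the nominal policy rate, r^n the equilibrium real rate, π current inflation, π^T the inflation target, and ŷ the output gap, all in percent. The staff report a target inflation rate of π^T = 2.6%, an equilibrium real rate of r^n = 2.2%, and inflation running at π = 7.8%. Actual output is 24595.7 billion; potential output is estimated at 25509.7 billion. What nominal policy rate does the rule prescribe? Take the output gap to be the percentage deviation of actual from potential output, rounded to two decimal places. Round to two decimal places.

Output gap = 100 × (24595.7 − 25509.7) / 25509.7 = -3.58%.
r = 2.20 + 7.80 + 0.5 × (7.80 − 2.60) + 1 × (-3.58)
   = 2.20 + 7.8 + 2.6 − 3.58 = 9.02

9.02%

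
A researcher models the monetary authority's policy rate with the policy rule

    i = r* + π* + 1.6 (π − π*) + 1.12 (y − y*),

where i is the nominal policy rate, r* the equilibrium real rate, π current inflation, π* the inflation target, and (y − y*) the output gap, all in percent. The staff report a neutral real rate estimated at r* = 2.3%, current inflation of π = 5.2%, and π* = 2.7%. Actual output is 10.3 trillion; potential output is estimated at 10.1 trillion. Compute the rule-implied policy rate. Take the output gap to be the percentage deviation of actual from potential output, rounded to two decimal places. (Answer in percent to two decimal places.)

Output gap = 100 × (10.3 − 10.1) / 10.1 = 1.98%.
i = 2.30 + 2.70 + 1.6 × (5.20 − 2.70) + 1.12 × 1.98
   = 2.30 + 2.7 + 4 + 2.2176 = 11.22

11.22%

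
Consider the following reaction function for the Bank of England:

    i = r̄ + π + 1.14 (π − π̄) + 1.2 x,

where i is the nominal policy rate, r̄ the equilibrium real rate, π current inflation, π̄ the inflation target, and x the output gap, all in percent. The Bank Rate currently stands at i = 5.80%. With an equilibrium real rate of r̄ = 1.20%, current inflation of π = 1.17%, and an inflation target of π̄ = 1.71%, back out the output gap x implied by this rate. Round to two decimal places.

3.37%

1.2 x = 5.80 − 1.20 − 1.17 − 1.14 × (1.17 − 1.71) = 4.0456
x = 4.0456 / 1.2 = 3.37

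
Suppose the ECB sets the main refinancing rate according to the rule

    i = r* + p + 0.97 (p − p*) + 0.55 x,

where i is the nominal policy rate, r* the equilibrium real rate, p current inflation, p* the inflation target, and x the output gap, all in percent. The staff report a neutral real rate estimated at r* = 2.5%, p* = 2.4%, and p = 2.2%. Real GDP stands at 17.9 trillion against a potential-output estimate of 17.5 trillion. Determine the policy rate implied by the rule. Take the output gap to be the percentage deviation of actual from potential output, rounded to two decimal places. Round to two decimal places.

Output gap = 100 × (17.9 − 17.5) / 17.5 = 2.29%.
i = 2.50 + 2.20 + 0.97 × (2.20 − 2.40) + 0.55 × 2.29
   = 2.50 + 2.2 − 0.194 + 1.2595 = 5.77

5.77%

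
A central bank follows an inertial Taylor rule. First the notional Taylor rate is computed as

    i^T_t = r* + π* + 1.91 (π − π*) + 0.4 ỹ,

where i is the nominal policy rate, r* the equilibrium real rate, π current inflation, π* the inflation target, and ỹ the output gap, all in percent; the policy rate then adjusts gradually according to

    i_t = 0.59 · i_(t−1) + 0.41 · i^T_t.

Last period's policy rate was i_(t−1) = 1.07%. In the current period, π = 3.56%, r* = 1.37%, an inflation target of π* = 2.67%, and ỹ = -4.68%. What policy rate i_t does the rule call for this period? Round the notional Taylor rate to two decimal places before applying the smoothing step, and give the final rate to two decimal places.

i^T_t = 1.37 + 2.67 + 1.91 × (3.56 − 2.67) + 0.4 × (-4.68)
   = 1.37 + 2.67 + 1.6999 − 1.872 = 3.87
i_t = 0.59 × 1.07 + 0.41 × 3.87 = 0.6313 + 1.5867 = 2.22

2.22%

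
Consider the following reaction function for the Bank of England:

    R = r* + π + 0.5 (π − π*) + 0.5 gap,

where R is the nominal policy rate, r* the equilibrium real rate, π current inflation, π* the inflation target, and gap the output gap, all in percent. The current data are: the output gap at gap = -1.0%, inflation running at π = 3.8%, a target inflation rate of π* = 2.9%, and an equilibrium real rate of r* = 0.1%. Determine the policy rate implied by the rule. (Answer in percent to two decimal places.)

R = 0.1 + 3.8 + 0.5 × (3.8 − 2.9) + 0.5 × (-1.0)
   = 0.1 + 3.8 + 0.45 − 0.5 = 3.85

3.85%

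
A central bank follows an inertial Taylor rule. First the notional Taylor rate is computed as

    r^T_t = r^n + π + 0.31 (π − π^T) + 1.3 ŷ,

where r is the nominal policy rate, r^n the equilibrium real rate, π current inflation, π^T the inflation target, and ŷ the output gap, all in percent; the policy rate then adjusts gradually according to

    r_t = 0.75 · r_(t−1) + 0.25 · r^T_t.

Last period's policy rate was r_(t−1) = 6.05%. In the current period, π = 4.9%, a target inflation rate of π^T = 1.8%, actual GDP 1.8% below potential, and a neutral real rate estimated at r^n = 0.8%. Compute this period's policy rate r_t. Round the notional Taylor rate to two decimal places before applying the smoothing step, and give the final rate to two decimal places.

Output 1.8% below potential → ŷ = -1.8.
r^T_t = 0.8 + 4.9 + 0.31 × (4.9 − 1.8) + 1.3 × (-1.8)
   = 0.8 + 4.9 + 0.961 − 2.34 = 4.32
r_t = 0.75 × 6.05 + 0.25 × 4.32 = 4.5375 + 1.08 = 5.62

5.62%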